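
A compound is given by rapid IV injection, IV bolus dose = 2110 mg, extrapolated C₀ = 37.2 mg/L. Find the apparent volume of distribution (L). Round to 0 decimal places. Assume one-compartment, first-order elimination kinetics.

57 L

Vd = Dose / C₀ = 2110 / 37.2 = 56.72 L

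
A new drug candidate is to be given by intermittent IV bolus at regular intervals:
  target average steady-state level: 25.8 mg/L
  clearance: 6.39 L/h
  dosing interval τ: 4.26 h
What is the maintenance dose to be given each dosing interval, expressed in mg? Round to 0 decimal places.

702 mg

At steady state, Dose/τ = Css × CL.
Dose = Css × CL × τ = 25.8 × 6.390 × 4.26 = 702.3 mg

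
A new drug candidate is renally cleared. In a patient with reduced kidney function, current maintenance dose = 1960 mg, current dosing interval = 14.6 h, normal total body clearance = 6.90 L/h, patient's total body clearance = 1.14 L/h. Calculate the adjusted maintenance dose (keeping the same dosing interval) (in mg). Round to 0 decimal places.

324 mg

To keep the same average steady-state level, dosing rate must scale with clearance.
CL ratio = 1.14 / 6.90 = 0.1652
New dose (same interval) = 1960 × 0.1652 = 323.8 mg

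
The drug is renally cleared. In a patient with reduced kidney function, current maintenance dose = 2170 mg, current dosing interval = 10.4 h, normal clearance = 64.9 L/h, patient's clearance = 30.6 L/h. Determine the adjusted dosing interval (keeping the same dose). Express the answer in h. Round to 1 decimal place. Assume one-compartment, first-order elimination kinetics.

22.1 h

To keep the same average steady-state level, dosing rate must scale with clearance.
CL ratio = 30.6 / 64.9 = 0.4715
New interval (same dose) = 10.4 / 0.4715 = 22.06 h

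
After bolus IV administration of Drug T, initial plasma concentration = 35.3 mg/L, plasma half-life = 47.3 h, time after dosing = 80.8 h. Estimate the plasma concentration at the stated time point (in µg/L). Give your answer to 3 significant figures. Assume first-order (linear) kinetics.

k = ln2 / t½ = 0.693147 / 47.3 = 0.01465 h⁻¹
C = C₀ · e^(−k·t) = 35.30 × e^(−0.01465 × 80.8)
  = 35.30 × 0.3061 = 10.81 mg/L
Convert: 10.81 mg/L × 1000 = 10810 µg/L

10800 µg/L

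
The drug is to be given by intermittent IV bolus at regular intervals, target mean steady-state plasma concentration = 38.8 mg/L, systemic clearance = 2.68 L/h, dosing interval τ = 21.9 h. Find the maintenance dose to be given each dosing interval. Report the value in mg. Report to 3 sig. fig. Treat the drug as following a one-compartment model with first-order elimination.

2280 mg

At steady state, Dose/τ = Css × CL.
Dose = Css × CL × τ = 38.8 × 2.680 × 21.9 = 2277 mg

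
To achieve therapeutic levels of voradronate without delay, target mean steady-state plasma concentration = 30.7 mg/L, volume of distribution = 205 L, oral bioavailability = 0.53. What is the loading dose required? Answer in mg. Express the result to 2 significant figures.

LD = Css × Vd / F = 30.7 × 205 / 0.53 = 11870 mg

12000 mg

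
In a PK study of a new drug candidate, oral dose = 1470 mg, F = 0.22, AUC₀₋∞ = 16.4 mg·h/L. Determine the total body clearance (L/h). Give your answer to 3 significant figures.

CL = F·Dose / AUC = 0.22 × 1470 / 16.4 = 19.72 L/h

19.7 L/h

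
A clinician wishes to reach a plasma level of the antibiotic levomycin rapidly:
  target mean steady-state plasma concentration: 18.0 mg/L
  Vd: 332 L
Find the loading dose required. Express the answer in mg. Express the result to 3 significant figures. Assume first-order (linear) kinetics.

5980 mg

LD = Css × Vd = 18.0 × 332 = 5976 mg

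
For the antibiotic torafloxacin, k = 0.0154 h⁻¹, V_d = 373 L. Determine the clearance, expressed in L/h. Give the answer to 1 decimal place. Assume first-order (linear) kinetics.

5.7 L/h

CL = k × Vd = 0.0154 × 373 = 5.744 L/h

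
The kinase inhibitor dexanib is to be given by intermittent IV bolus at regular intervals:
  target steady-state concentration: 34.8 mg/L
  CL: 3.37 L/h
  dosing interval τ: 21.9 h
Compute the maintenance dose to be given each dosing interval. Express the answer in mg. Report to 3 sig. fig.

At steady state, Dose/τ = Css × CL.
Dose = Css × CL × τ = 34.8 × 3.370 × 21.9 = 2568 mg

2570 mg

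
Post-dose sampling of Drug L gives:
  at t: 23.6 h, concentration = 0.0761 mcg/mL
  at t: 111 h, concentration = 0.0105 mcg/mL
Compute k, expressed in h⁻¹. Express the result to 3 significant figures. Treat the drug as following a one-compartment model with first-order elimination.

0.0227 h⁻¹

k = ln(C₁/C₂) / (t₂ − t₁) = ln(0.0761/0.0105) / (111 − 23.6)
  = 1.981 / 87.40 = 0.02267 h⁻¹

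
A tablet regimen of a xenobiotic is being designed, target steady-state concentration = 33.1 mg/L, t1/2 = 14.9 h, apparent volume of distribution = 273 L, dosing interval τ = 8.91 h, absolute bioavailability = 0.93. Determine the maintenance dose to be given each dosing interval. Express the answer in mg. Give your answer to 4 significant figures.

k = ln2 / t½ = 0.693147 / 14.9 = 0.04652 h⁻¹
CL = k × Vd = 0.04652 × 273 = 12.70 L/h
At steady state, F × (Dose/τ) = Css × CL.
Dose = Css × CL × τ / F = 33.1 × 12.70 × 8.91 / 0.93 = 4027 mg

4027 mg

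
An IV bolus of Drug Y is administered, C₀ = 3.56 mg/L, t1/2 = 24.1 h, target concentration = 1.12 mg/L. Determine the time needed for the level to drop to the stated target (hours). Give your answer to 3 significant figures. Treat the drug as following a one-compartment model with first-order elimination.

40.2 h

k = ln2 / t½ = 0.693147 / 24.1 = 0.02876 h⁻¹
t = ln(C₀ / C) / k = ln(3.560 / 1.12) / 0.02876
  = ln(3.179) / 0.02876 = 1.157 / 0.02876 = 40.23 h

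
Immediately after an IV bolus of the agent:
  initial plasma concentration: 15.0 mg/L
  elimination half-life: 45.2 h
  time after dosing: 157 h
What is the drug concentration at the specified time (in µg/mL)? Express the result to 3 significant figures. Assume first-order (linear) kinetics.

1.35 µg/mL

k = ln2 / t½ = 0.693147 / 45.2 = 0.01534 h⁻¹
C = C₀ · e^(−k·t) = 15.00 × e^(−0.01534 × 157)
  = 15.00 × 0.08996 = 1.349 mg/L
(1.349 mg/L = 1.349 µg/mL)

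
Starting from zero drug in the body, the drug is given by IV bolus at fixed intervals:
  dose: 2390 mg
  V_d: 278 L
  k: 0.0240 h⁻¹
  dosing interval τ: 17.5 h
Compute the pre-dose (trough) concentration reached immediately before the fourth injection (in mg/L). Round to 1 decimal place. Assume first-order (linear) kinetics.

C₀ per dose = Dose / Vd = 2390 / 278 = 8.597 mg/L
Fraction remaining after one interval: r = e^(−kτ) = e^(−0.02400 × 17.5) = 0.6570
Before dose 4, 3 doses have been given (aged 1τ, 2τ, 3τ).
C_trough = C₀ × (r + r² + … + r^3) = C₀ × r(1−r^3)/(1−r)
        = 8.597 × 0.6570 × (1 − 0.2836) / (1 − 0.6570) = 11.80 mg/L

11.8 mg/L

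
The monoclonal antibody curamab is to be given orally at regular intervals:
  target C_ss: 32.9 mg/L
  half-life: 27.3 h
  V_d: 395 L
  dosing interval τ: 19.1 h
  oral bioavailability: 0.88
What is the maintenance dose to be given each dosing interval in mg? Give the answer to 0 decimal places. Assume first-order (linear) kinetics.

7162 mg

k = ln2 / t½ = 0.693147 / 27.3 = 0.02539 h⁻¹
CL = k × Vd = 0.02539 × 395 = 10.03 L/h
At steady state, F × (Dose/τ) = Css × CL.
Dose = Css × CL × τ / F = 32.9 × 10.03 × 19.1 / 0.88 = 7162 mg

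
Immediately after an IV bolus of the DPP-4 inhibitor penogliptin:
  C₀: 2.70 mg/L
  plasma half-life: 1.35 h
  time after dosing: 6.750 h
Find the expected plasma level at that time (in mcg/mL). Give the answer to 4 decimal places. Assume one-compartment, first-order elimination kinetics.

0.0844 mcg/mL

k = ln2 / t½ = 0.693147 / 1.35 = 0.5134 h⁻¹
t / t½ = 6.750 / 1.35 = 5 half-lives
C = C₀ × (1/2)^5 = 2.700 × 0.03125 = 0.08438 mg/L
(0.08438 mg/L = 0.08438 mcg/mL)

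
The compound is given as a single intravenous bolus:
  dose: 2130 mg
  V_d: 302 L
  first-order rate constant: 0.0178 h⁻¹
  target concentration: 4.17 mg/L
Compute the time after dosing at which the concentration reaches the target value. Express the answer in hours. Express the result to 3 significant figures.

29.5 h

C₀ = Dose / Vd = 2130 / 302 = 7.053 mg/L
t = ln(C₀ / C) / k = ln(7.053 / 4.17) / 0.01780
  = ln(1.691) / 0.01780 = 0.5253 / 0.01780 = 29.51 h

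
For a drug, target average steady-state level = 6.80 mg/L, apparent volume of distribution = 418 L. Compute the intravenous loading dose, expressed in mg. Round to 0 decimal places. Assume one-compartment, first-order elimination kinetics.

2842 mg

LD = Css × Vd = 6.80 × 418 = 2842 mg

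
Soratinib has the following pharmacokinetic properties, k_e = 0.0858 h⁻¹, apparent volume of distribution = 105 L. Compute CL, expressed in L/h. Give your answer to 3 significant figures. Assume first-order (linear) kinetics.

9.01 L/h

CL = k × Vd = 0.0858 × 105 = 9.009 L/h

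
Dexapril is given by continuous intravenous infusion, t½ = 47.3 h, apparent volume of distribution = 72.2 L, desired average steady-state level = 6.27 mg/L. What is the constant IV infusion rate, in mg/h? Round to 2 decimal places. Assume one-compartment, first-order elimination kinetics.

6.63 mg/h

k = ln2 / t½ = 0.693147 / 47.3 = 0.01465 h⁻¹
CL = k × Vd = 0.01465 × 72.2 = 1.058 L/h
At steady state, infusion rate R₀ = Css × CL = 6.27 × 1.058 = 6.634 mg/h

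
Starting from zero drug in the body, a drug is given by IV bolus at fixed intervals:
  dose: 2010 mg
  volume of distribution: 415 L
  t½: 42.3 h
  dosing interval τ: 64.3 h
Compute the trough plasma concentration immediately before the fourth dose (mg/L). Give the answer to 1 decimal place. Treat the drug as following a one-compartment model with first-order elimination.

C₀ per dose = Dose / Vd = 2010 / 415 = 4.843 mg/L
k = ln2 / t½ = 0.693147 / 42.3 = 0.01639 h⁻¹
Fraction remaining after one interval: r = e^(−kτ) = e^(−0.01639 × 64.3) = 0.3486
Before dose 4, 3 doses have been given (aged 1τ, 2τ, 3τ).
C_trough = C₀ × (r + r² + … + r^3) = C₀ × r(1−r^3)/(1−r)
        = 4.843 × 0.3486 × (1 − 0.04236) / (1 − 0.3486) = 2.482 mg/L

2.5 mg/L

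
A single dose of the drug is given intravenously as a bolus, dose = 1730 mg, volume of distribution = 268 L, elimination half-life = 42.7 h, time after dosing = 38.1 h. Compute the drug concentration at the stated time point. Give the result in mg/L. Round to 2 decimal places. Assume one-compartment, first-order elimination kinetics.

3.48 mg/L

C₀ = Dose / Vd = 1730 / 268 = 6.455 mg/L
k = ln2 / t½ = 0.693147 / 42.7 = 0.01623 h⁻¹
C = C₀ · e^(−k·t) = 6.455 × e^(−0.01623 × 38.1)
  = 6.455 × 0.5388 = 3.478 mg/L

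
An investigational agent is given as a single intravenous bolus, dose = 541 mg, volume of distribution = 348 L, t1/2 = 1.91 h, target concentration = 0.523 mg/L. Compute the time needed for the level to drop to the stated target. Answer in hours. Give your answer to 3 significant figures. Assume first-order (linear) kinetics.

3.00 h

C₀ = Dose / Vd = 541.0 / 348 = 1.555 mg/L
k = ln2 / t½ = 0.693147 / 1.91 = 0.3629 h⁻¹
t = ln(C₀ / C) / k = ln(1.555 / 0.523) / 0.3629
  = ln(2.973) / 0.3629 = 1.090 / 0.3629 = 3.004 h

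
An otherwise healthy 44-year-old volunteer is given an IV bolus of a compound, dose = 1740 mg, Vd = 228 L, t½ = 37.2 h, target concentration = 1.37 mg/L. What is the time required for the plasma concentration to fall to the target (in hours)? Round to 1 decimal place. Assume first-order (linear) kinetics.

92.2 h

C₀ = Dose / Vd = 1740 / 228 = 7.632 mg/L
k = ln2 / t½ = 0.693147 / 37.2 = 0.01863 h⁻¹
t = ln(C₀ / C) / k = ln(7.632 / 1.37) / 0.01863
  = ln(5.571) / 0.01863 = 1.718 / 0.01863 = 92.22 h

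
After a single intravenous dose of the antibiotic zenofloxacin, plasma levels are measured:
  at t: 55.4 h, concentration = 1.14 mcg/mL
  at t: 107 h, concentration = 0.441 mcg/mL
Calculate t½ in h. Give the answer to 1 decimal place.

k = ln(C₁/C₂) / (t₂ − t₁) = ln(1.14/0.441) / (107 − 55.4)
  = 0.9497 / 51.60 = 0.01841 h⁻¹
t½ = ln2 / k = 0.693147 / 0.01841 = 37.65 h

37.7 h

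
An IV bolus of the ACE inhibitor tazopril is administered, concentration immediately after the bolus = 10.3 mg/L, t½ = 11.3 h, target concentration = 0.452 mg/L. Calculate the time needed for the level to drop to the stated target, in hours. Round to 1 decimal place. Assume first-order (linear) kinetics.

51.0 h

k = ln2 / t½ = 0.693147 / 11.3 = 0.06134 h⁻¹
t = ln(C₀ / C) / k = ln(10.30 / 0.452) / 0.06134
  = ln(22.79) / 0.06134 = 3.126 / 0.06134 = 50.96 h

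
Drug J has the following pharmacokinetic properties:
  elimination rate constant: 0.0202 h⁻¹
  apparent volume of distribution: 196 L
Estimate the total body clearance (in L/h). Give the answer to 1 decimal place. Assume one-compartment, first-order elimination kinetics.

CL = k × Vd = 0.0202 × 196 = 3.959 L/h

4.0 L/h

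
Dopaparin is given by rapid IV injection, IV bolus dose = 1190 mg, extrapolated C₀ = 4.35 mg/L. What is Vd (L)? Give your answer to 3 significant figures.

274 L

Vd = Dose / C₀ = 1190 / 4.35 = 273.6 L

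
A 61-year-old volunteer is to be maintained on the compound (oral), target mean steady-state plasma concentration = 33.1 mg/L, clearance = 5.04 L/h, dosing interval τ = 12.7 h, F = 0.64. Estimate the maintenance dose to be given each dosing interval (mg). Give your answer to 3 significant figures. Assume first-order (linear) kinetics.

At steady state, F × (Dose/τ) = Css × CL.
Dose = Css × CL × τ / F = 33.1 × 5.040 × 12.7 / 0.64 = 3310 mg

3310 mg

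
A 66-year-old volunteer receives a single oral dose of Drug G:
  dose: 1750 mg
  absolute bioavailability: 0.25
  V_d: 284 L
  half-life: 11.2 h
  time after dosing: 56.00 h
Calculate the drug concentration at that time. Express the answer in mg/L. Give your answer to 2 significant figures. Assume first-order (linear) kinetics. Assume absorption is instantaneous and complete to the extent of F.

0.048 mg/L

Amount reaching circulation = F × Dose = 0.25 × 1750 = 437.5 mg
C₀ = F·Dose / Vd = 437.5 / 284 = 1.540 mg/L
k = ln2 / t½ = 0.693147 / 11.2 = 0.06189 h⁻¹
t / t½ = 56.00 / 11.2 = 5 half-lives
C = C₀ × (1/2)^5 = 1.540 × 0.03125 = 0.04813 mg/L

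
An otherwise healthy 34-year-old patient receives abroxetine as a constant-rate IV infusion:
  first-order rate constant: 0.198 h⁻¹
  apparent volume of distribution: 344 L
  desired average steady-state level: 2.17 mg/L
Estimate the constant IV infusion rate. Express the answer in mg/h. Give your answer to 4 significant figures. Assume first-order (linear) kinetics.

147.8 mg/h

CL = k × Vd = 0.1980 × 344 = 68.11 L/h
At steady state, infusion rate R₀ = Css × CL = 2.17 × 68.11 = 147.8 mg/h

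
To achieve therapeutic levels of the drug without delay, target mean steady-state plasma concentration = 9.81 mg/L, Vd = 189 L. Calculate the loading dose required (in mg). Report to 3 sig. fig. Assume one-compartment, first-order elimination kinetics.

1850 mg

LD = Css × Vd = 9.81 × 189 = 1854 mg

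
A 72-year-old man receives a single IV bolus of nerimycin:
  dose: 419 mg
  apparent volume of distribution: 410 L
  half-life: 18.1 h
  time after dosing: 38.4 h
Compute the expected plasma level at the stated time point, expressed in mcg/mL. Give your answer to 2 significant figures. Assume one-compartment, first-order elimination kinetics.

C₀ = Dose / Vd = 419.0 / 410 = 1.022 mg/L
k = ln2 / t½ = 0.693147 / 18.1 = 0.03830 h⁻¹
C = C₀ · e^(−k·t) = 1.022 × e^(−0.03830 × 38.4)
  = 1.022 × 0.2298 = 0.2349 mg/L
(0.2349 mg/L = 0.2349 mcg/mL)

0.23 mcg/mL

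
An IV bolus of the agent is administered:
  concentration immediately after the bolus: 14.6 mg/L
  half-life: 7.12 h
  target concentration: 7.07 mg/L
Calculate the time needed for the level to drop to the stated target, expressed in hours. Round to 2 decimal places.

7.45 h

k = ln2 / t½ = 0.693147 / 7.12 = 0.09735 h⁻¹
t = ln(C₀ / C) / k = ln(14.60 / 7.07) / 0.09735
  = ln(2.065) / 0.09735 = 0.7251 / 0.09735 = 7.448 h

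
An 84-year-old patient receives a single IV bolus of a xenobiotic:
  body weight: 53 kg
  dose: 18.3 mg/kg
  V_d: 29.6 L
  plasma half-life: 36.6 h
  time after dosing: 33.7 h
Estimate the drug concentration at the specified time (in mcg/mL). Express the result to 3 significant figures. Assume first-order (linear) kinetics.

Total dose = 18.3 × 53 = 969.9 mg
C₀ = Dose / Vd = 969.9 / 29.6 = 32.77 mg/L
k = ln2 / t½ = 0.693147 / 36.6 = 0.01894 h⁻¹
C = C₀ · e^(−k·t) = 32.77 × e^(−0.01894 × 33.7)
  = 32.77 × 0.5282 = 17.31 mg/L
(17.31 mg/L = 17.31 mcg/mL)

17.3 mcg/mL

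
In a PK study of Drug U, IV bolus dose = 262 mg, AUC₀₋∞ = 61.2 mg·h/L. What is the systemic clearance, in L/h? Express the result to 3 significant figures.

4.28 L/h

CL = Dose / AUC = 262 / 61.2 = 4.281 L/h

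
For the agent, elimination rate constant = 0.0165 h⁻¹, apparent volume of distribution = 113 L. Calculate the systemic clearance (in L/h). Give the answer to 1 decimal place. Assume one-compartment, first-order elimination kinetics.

1.9 L/h

CL = k × Vd = 0.0165 × 113 = 1.865 L/h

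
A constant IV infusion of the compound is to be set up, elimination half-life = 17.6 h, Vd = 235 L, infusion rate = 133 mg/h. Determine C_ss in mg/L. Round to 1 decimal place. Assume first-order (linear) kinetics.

k = ln2 / t½ = 0.693147 / 17.6 = 0.03938 h⁻¹
CL = k × Vd = 0.03938 × 235 = 9.254 L/h
At steady state Css = R₀ / CL = 133 / 9.254 = 14.37 mg/L

14.4 mg/L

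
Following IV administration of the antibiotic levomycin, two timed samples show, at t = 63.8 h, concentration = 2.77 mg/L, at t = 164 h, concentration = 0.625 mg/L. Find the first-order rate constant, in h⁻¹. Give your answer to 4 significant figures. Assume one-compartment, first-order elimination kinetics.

k = ln(C₁/C₂) / (t₂ − t₁) = ln(2.77/0.625) / (164 − 63.8)
  = 1.489 / 100.2 = 0.01486 h⁻¹

0.01486 h⁻¹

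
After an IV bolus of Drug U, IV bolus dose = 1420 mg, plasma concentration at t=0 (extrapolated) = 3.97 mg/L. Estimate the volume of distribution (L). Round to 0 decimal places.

Vd = Dose / C₀ = 1420 / 3.97 = 357.7 L

358 L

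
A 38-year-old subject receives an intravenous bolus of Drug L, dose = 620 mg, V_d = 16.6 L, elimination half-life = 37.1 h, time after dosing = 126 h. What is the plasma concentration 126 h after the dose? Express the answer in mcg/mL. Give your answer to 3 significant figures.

C₀ = Dose / Vd = 620.0 / 16.6 = 37.35 mg/L
k = ln2 / t½ = 0.693147 / 37.1 = 0.01868 h⁻¹
C = C₀ · e^(−k·t) = 37.35 × e^(−0.01868 × 126)
  = 37.35 × 0.09502 = 3.549 mg/L
(3.549 mg/L = 3.549 mcg/mL)

3.55 mcg/mL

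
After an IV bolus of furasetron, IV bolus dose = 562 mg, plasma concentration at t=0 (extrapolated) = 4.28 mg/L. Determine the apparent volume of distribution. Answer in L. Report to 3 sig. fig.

Vd = Dose / C₀ = 562.0 / 4.28 = 131.3 L

131 L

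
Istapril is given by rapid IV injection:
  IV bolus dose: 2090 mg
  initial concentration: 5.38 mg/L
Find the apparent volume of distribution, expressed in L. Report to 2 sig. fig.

Vd = Dose / C₀ = 2090 / 5.38 = 388.5 L

390 L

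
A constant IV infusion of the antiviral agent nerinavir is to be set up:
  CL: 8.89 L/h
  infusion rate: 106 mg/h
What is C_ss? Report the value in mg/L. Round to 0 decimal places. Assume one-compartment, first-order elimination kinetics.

At steady state Css = R₀ / CL = 106 / 8.890 = 11.92 mg/L

12 mg/L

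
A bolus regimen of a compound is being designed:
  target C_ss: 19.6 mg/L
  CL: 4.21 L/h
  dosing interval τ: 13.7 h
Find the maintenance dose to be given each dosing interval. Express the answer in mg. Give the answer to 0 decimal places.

At steady state, Dose/τ = Css × CL.
Dose = Css × CL × τ = 19.6 × 4.210 × 13.7 = 1130 mg

1130 mg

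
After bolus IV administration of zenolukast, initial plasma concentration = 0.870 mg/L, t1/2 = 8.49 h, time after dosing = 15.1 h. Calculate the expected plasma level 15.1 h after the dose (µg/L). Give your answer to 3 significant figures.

k = ln2 / t½ = 0.693147 / 8.49 = 0.08164 h⁻¹
C = C₀ · e^(−k·t) = 0.8700 × e^(−0.08164 × 15.1)
  = 0.8700 × 0.2915 = 0.2536 mg/L
Convert: 0.2536 mg/L × 1000 = 253.6 µg/L

254 µg/L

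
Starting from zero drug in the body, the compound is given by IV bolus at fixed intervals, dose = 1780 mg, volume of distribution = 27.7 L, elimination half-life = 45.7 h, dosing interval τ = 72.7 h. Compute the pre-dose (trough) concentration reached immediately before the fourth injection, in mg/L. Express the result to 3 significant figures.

C₀ per dose = Dose / Vd = 1780 / 27.7 = 64.26 mg/L
k = ln2 / t½ = 0.693147 / 45.7 = 0.01517 h⁻¹
Fraction remaining after one interval: r = e^(−kτ) = e^(−0.01517 × 72.7) = 0.3319
Before dose 4, 3 doses have been given (aged 1τ, 2τ, 3τ).
C_trough = C₀ × (r + r² + … + r^3) = C₀ × r(1−r^3)/(1−r)
        = 64.26 × 0.3319 × (1 − 0.03656) / (1 − 0.3319) = 30.76 mg/L

30.8 mg/L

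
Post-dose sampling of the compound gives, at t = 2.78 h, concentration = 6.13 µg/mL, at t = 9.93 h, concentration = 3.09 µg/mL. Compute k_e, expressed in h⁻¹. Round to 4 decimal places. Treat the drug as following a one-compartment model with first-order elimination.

k = ln(C₁/C₂) / (t₂ − t₁) = ln(6.13/3.09) / (9.93 − 2.78)
  = 0.6850 / 7.150 = 0.09580 h⁻¹

0.0958 h⁻¹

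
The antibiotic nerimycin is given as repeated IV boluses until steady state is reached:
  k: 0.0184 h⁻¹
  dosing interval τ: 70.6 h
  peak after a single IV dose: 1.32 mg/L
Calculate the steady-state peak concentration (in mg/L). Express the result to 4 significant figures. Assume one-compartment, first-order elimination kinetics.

1.815 mg/L

e^(−kτ) = e^(−0.01840 × 70.6) = 0.2728
Accumulation ratio R = 1 / (1 − e^(−kτ)) = 1 / (1 − 0.2728) = 1.375
Steady-state peak = C₀ × R = 1.32 × 1.375 = 1.815 mg/L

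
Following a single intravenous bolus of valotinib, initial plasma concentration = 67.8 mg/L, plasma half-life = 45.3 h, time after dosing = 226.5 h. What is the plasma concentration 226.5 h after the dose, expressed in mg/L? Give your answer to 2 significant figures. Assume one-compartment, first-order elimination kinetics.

k = ln2 / t½ = 0.693147 / 45.3 = 0.01530 h⁻¹
t / t½ = 226.5 / 45.3 = 5 half-lives
C = C₀ × (1/2)^5 = 67.80 × 0.03125 = 2.119 mg/L

2.1 mg/L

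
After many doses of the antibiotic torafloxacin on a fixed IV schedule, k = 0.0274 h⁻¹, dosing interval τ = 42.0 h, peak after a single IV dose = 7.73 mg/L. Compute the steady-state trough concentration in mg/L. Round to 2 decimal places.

e^(−kτ) = e^(−0.02740 × 42.0) = 0.3164
Accumulation ratio R = 1 / (1 − e^(−kτ)) = 1 / (1 − 0.3164) = 1.463
Steady-state trough = C₀ × R × e^(−kτ) = 7.73 × 1.463 × 0.3164 = 3.578 mg/L

3.58 mg/L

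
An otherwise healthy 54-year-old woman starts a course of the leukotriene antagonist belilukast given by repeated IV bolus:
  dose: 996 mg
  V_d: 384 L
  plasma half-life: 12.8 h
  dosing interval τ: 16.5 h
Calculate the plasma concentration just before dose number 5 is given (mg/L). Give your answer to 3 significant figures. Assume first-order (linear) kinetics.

1.75 mg/L

C₀ per dose = Dose / Vd = 996 / 384 = 2.594 mg/L
k = ln2 / t½ = 0.693147 / 12.8 = 0.05415 h⁻¹
Fraction remaining after one interval: r = e^(−kτ) = e^(−0.05415 × 16.5) = 0.4092
Before dose 5, 4 doses have been given (aged 1τ, 2τ, 3τ, 4τ).
C_trough = C₀ × (r + r² + … + r^4) = C₀ × r(1−r^4)/(1−r)
        = 2.594 × 0.4092 × (1 − 0.02804) / (1 − 0.4092) = 1.746 mg/L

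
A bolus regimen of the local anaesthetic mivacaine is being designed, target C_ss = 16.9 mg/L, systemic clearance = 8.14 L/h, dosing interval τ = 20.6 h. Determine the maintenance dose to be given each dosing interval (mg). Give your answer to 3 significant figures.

2830 mg

At steady state, Dose/τ = Css × CL.
Dose = Css × CL × τ = 16.9 × 8.140 × 20.6 = 2834 mg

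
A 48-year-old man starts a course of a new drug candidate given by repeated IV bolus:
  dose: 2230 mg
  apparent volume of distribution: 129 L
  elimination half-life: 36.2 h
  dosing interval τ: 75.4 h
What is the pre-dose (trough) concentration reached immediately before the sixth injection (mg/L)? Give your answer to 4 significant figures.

5.337 mg/L

C₀ per dose = Dose / Vd = 2230 / 129 = 17.29 mg/L
k = ln2 / t½ = 0.693147 / 36.2 = 0.01915 h⁻¹
Fraction remaining after one interval: r = e^(−kτ) = e^(−0.01915 × 75.4) = 0.2360
Before dose 6, 5 doses have been given (aged 1τ, 2τ, 3τ, 4τ, 5τ).
C_trough = C₀ × (r + r² + … + r^5) = C₀ × r(1−r^5)/(1−r)
        = 17.29 × 0.2360 × (1 − 0.0007321) / (1 − 0.2360) = 5.337 mg/L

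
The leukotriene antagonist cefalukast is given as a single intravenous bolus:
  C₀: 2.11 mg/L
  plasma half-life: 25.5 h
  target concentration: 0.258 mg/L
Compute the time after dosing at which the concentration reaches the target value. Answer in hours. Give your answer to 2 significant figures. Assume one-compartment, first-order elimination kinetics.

k = ln2 / t½ = 0.693147 / 25.5 = 0.02718 h⁻¹
t = ln(C₀ / C) / k = ln(2.110 / 0.258) / 0.02718
  = ln(8.178) / 0.02718 = 2.101 / 0.02718 = 77.30 h

77 h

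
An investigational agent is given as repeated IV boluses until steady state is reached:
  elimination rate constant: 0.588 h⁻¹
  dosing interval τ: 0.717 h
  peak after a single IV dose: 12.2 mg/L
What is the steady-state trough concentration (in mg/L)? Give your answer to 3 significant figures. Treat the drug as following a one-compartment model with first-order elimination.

e^(−kτ) = e^(−0.5880 × 0.717) = 0.6560
Accumulation ratio R = 1 / (1 − e^(−kτ)) = 1 / (1 − 0.6560) = 2.907
Steady-state trough = C₀ × R × e^(−kτ) = 12.2 × 2.907 × 0.6560 = 23.27 mg/L

23.3 mg/L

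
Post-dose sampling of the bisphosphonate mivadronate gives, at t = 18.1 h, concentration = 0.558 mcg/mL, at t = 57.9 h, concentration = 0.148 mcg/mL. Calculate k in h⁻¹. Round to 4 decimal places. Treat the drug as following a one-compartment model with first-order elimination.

0.0333 h⁻¹

k = ln(C₁/C₂) / (t₂ − t₁) = ln(0.558/0.148) / (57.9 − 18.1)
  = 1.327 / 39.80 = 0.03334 h⁻¹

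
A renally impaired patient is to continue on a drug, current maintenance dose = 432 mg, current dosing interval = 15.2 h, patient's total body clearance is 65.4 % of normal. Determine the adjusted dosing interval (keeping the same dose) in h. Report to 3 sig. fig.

23.2 h

To keep the same average steady-state level, dosing rate must scale with clearance.
CL ratio = 65.4 / 100 = 0.6540
New interval (same dose) = 15.2 / 0.6540 = 23.24 h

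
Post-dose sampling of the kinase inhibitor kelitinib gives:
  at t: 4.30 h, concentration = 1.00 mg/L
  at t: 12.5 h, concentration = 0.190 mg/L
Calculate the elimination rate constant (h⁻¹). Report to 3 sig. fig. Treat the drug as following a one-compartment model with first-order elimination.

k = ln(C₁/C₂) / (t₂ − t₁) = ln(1.00/0.190) / (12.5 − 4.30)
  = 1.661 / 8.200 = 0.2026 h⁻¹

0.203 h⁻¹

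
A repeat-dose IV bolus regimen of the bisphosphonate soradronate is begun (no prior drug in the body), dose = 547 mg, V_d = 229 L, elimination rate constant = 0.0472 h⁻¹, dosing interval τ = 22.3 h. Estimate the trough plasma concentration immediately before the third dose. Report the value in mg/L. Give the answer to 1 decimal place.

1.1 mg/L

C₀ per dose = Dose / Vd = 547 / 229 = 2.389 mg/L
Fraction remaining after one interval: r = e^(−kτ) = e^(−0.04720 × 22.3) = 0.3490
Before dose 3, 2 doses have been given (aged 1τ, 2τ).
C_trough = C₀ × (r + r²) = 2.389 × (0.3490 + 0.1218) = 1.125 mg/L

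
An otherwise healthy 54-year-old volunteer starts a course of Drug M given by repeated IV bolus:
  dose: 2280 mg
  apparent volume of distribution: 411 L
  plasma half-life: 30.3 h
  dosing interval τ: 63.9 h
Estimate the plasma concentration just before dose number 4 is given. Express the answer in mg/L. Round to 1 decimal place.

C₀ per dose = Dose / Vd = 2280 / 411 = 5.547 mg/L
k = ln2 / t½ = 0.693147 / 30.3 = 0.02288 h⁻¹
Fraction remaining after one interval: r = e^(−kτ) = e^(−0.02288 × 63.9) = 0.2318
Before dose 4, 3 doses have been given (aged 1τ, 2τ, 3τ).
C_trough = C₀ × (r + r² + … + r^3) = C₀ × r(1−r^3)/(1−r)
        = 5.547 × 0.2318 × (1 − 0.01245) / (1 − 0.2318) = 1.653 mg/L

1.7 mg/L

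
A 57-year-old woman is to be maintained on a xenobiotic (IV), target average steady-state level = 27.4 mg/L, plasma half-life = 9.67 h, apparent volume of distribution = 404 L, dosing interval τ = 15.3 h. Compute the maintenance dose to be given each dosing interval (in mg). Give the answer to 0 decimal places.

k = ln2 / t½ = 0.693147 / 9.67 = 0.07168 h⁻¹
CL = k × Vd = 0.07168 × 404 = 28.96 L/h
At steady state, Dose/τ = Css × CL.
Dose = Css × CL × τ = 27.4 × 28.96 × 15.3 = 12140 mg

12140 mg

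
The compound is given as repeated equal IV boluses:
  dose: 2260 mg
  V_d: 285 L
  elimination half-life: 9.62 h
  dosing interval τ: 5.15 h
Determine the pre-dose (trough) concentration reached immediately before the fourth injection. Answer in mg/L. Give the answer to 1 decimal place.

C₀ per dose = Dose / Vd = 2260 / 285 = 7.930 mg/L
k = ln2 / t½ = 0.693147 / 9.62 = 0.07205 h⁻¹
Fraction remaining after one interval: r = e^(−kτ) = e^(−0.07205 × 5.15) = 0.6900
Before dose 4, 3 doses have been given (aged 1τ, 2τ, 3τ).
C_trough = C₀ × (r + r² + … + r^3) = C₀ × r(1−r^3)/(1−r)
        = 7.930 × 0.6900 × (1 − 0.3285) / (1 − 0.6900) = 11.85 mg/L

11.9 mg/L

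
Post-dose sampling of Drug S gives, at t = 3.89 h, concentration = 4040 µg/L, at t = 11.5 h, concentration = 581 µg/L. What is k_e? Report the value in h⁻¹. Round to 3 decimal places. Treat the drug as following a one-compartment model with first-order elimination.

k = ln(C₁/C₂) / (t₂ − t₁) = ln(4040/581) / (11.5 − 3.89)
  = 1.939 / 7.610 = 0.2548 h⁻¹

0.255 h⁻¹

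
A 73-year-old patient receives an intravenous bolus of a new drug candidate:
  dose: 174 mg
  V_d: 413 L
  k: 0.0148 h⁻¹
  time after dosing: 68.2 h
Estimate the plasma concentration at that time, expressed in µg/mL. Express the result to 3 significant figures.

C₀ = Dose / Vd = 174.0 / 413 = 0.4213 mg/L
C = C₀ · e^(−k·t) = 0.4213 × e^(−0.01480 × 68.2)
  = 0.4213 × 0.3645 = 0.1536 mg/L
(0.1536 mg/L = 0.1536 µg/mL)

0.154 µg/mL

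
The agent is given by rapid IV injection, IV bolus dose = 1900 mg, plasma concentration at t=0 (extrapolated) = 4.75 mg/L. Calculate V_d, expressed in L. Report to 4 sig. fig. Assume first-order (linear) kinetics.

Vd = Dose / C₀ = 1900 / 4.75 = 400.0 L

400.0 L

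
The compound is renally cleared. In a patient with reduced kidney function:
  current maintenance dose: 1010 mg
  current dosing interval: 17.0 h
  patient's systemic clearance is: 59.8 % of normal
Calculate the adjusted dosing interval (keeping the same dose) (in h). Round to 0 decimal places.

28 h

To keep the same average steady-state level, dosing rate must scale with clearance.
CL ratio = 59.8 / 100 = 0.5980
New interval (same dose) = 17.0 / 0.5980 = 28.43 h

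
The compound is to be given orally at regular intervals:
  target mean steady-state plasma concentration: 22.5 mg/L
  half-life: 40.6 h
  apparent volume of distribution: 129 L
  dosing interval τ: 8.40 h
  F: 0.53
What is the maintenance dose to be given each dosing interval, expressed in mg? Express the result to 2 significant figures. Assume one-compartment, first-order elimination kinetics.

790 mg

k = ln2 / t½ = 0.693147 / 40.6 = 0.01707 h⁻¹
CL = k × Vd = 0.01707 × 129 = 2.202 L/h
At steady state, F × (Dose/τ) = Css × CL.
Dose = Css × CL × τ / F = 22.5 × 2.202 × 8.40 / 0.53 = 785.2 mg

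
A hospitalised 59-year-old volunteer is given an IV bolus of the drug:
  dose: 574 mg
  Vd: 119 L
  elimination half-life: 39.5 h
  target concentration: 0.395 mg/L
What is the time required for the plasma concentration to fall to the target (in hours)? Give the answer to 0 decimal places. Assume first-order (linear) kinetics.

143 h

C₀ = Dose / Vd = 574.0 / 119 = 4.824 mg/L
k = ln2 / t½ = 0.693147 / 39.5 = 0.01755 h⁻¹
t = ln(C₀ / C) / k = ln(4.824 / 0.395) / 0.01755
  = ln(12.21) / 0.01755 = 2.502 / 0.01755 = 142.6 h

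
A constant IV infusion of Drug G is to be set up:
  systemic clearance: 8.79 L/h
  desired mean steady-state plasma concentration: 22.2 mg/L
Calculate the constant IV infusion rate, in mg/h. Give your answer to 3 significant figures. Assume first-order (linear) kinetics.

195 mg/h

At steady state, infusion rate R₀ = Css × CL = 22.2 × 8.790 = 195.1 mg/h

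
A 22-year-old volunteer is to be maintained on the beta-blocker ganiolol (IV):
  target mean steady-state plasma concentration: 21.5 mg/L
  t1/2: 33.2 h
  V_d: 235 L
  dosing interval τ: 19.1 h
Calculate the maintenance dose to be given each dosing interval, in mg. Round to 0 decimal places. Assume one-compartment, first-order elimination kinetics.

2015 mg

k = ln2 / t½ = 0.693147 / 33.2 = 0.02088 h⁻¹
CL = k × Vd = 0.02088 × 235 = 4.907 L/h
At steady state, Dose/τ = Css × CL.
Dose = Css × CL × τ = 21.5 × 4.907 × 19.1 = 2015 mg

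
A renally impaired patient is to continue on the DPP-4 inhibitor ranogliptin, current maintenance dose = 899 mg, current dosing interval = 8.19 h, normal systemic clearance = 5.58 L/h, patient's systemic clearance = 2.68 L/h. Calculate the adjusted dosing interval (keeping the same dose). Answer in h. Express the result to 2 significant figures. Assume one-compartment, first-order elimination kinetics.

17 h

To keep the same average steady-state level, dosing rate must scale with clearance.
CL ratio = 2.68 / 5.58 = 0.4803
New interval (same dose) = 8.19 / 0.4803 = 17.05 h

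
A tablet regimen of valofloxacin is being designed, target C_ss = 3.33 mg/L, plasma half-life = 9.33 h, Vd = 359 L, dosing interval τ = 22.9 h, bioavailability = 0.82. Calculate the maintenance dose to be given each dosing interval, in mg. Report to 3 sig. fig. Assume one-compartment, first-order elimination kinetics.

k = ln2 / t½ = 0.693147 / 9.33 = 0.07429 h⁻¹
CL = k × Vd = 0.07429 × 359 = 26.67 L/h
At steady state, F × (Dose/τ) = Css × CL.
Dose = Css × CL × τ / F = 3.33 × 26.67 × 22.9 / 0.82 = 2480 mg

2480 mg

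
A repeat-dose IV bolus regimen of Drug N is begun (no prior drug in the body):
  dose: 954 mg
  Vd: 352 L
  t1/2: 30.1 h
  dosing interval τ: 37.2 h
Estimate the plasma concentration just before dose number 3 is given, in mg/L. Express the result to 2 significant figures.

1.6 mg/L

C₀ per dose = Dose / Vd = 954 / 352 = 2.710 mg/L
k = ln2 / t½ = 0.693147 / 30.1 = 0.02303 h⁻¹
Fraction remaining after one interval: r = e^(−kτ) = e^(−0.02303 × 37.2) = 0.4246
Before dose 3, 2 doses have been given (aged 1τ, 2τ).
C_trough = C₀ × (r + r²) = 2.710 × (0.4246 + 0.1803) = 1.639 mg/L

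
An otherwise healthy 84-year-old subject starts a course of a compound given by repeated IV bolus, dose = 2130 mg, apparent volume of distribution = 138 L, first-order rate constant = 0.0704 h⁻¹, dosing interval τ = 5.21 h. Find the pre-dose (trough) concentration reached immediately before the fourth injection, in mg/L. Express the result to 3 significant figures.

23.2 mg/L

C₀ per dose = Dose / Vd = 2130 / 138 = 15.43 mg/L
Fraction remaining after one interval: r = e^(−kτ) = e^(−0.07040 × 5.21) = 0.6930
Before dose 4, 3 doses have been given (aged 1τ, 2τ, 3τ).
C_trough = C₀ × (r + r² + … + r^3) = C₀ × r(1−r^3)/(1−r)
        = 15.43 × 0.6930 × (1 − 0.3328) / (1 − 0.6930) = 23.24 mg/L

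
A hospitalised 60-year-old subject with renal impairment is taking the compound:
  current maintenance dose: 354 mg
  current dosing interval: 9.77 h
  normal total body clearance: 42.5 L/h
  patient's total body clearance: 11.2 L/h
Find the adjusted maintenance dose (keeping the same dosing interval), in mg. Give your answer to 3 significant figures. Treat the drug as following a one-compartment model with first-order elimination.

93.3 mg

To keep the same average steady-state level, dosing rate must scale with clearance.
CL ratio = 11.2 / 42.5 = 0.2635
New dose (same interval) = 354 × 0.2635 = 93.28 mg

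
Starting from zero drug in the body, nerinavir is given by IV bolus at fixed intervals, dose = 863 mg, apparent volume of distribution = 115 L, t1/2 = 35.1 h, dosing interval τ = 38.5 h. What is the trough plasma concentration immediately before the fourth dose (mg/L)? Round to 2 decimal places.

C₀ per dose = Dose / Vd = 863 / 115 = 7.504 mg/L
k = ln2 / t½ = 0.693147 / 35.1 = 0.01975 h⁻¹
Fraction remaining after one interval: r = e^(−kτ) = e^(−0.01975 × 38.5) = 0.4675
Before dose 4, 3 doses have been given (aged 1τ, 2τ, 3τ).
C_trough = C₀ × (r + r² + … + r^3) = C₀ × r(1−r^3)/(1−r)
        = 7.504 × 0.4675 × (1 − 0.1022) / (1 − 0.4675) = 5.915 mg/L

5.92 mg/L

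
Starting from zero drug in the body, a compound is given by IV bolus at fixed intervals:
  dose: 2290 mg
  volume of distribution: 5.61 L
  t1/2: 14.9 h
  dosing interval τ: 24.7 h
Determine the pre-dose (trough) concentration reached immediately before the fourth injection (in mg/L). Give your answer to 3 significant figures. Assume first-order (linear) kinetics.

183 mg/L

C₀ per dose = Dose / Vd = 2290 / 5.61 = 408.2 mg/L
k = ln2 / t½ = 0.693147 / 14.9 = 0.04652 h⁻¹
Fraction remaining after one interval: r = e^(−kτ) = e^(−0.04652 × 24.7) = 0.3169
Before dose 4, 3 doses have been given (aged 1τ, 2τ, 3τ).
C_trough = C₀ × (r + r² + … + r^3) = C₀ × r(1−r^3)/(1−r)
        = 408.2 × 0.3169 × (1 − 0.03182) / (1 − 0.3169) = 183.3 mg/L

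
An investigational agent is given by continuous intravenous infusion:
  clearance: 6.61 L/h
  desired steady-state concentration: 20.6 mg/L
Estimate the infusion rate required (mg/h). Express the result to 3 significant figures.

At steady state, infusion rate R₀ = Css × CL = 20.6 × 6.610 = 136.2 mg/h

136 mg/h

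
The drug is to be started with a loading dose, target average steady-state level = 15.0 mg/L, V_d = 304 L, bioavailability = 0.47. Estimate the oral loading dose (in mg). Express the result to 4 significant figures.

9702 mg

LD = Css × Vd / F = 15.0 × 304 / 0.47 = 9702 mg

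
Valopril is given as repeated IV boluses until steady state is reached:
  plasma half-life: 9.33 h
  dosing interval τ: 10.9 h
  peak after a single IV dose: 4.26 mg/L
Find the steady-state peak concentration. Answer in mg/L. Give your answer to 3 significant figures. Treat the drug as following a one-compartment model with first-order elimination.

7.68 mg/L

k = ln2 / t½ = 0.693147 / 9.33 = 0.07429 h⁻¹
e^(−kτ) = e^(−0.07429 × 10.9) = 0.4450
Accumulation ratio R = 1 / (1 − e^(−kτ)) = 1 / (1 − 0.4450) = 1.802
Steady-state peak = C₀ × R = 4.26 × 1.802 = 7.677 mg/L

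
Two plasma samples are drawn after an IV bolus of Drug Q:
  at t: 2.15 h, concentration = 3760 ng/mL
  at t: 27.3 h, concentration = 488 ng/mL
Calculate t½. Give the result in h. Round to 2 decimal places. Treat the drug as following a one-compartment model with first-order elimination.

8.54 h

k = ln(C₁/C₂) / (t₂ − t₁) = ln(3760/488) / (27.3 − 2.15)
  = 2.042 / 25.15 = 0.08119 h⁻¹
t½ = ln2 / k = 0.693147 / 0.08119 = 8.537 h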